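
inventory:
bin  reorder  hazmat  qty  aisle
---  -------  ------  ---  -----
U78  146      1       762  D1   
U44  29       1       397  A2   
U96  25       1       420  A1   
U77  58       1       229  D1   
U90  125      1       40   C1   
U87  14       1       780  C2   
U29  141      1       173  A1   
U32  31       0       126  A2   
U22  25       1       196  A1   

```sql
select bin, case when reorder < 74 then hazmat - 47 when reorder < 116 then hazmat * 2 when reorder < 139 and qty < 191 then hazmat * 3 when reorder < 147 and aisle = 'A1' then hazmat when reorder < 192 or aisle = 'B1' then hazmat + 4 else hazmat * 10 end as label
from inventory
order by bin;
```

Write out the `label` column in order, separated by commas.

-46, 1, -47, -46, -46, 5, -46, 3, -46

bin=U22: reorder < 74 → -46
bin=U29: reorder < 147 and aisle = 'A1' → 1
bin=U32: reorder < 74 → -47
bin=U44: reorder < 74 → -46
bin=U77: reorder < 74 → -46
bin=U78: reorder < 192 or aisle = 'B1' → 5
bin=U87: reorder < 74 → -46
bin=U90: reorder < 139 and qty < 191 → 3
bin=U96: reorder < 74 → -46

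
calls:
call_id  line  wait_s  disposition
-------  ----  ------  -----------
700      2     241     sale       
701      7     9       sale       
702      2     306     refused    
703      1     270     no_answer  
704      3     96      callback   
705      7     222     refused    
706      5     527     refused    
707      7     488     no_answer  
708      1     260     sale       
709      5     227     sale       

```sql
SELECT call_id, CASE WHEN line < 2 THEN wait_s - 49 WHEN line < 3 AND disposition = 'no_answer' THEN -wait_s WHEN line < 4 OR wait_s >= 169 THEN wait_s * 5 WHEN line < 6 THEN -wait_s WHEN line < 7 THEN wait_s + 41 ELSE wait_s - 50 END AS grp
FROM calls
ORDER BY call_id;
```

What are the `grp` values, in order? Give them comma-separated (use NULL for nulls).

call_id=700: line < 4 OR wait_s >= 169 → 1205
call_id=701: ELSE → -41
call_id=702: line < 4 OR wait_s >= 169 → 1530
call_id=703: line < 2 → 221
call_id=704: line < 4 OR wait_s >= 169 → 480
call_id=705: line < 4 OR wait_s >= 169 → 1110
call_id=706: line < 4 OR wait_s >= 169 → 2635
call_id=707: line < 4 OR wait_s >= 169 → 2440
call_id=708: line < 2 → 211
call_id=709: line < 4 OR wait_s >= 169 → 1135

1205, -41, 1530, 221, 480, 1110, 2635, 2440, 211, 1135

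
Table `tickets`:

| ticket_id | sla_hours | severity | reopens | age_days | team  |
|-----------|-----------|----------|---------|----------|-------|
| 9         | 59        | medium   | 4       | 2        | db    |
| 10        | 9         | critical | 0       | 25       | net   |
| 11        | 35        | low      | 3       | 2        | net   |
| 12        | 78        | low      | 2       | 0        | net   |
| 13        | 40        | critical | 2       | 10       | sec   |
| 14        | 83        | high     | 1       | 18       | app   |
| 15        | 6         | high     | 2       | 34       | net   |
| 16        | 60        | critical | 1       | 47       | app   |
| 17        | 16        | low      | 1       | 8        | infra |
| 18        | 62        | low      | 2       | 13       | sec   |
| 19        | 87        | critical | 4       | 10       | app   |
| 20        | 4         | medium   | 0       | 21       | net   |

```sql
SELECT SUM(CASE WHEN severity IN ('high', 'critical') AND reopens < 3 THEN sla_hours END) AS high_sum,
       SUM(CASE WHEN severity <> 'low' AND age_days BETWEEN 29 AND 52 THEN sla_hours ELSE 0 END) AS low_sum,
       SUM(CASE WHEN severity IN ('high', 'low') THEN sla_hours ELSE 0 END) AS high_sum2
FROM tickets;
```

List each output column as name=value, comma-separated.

[high_sum: severity IN ('high', 'critical') AND reopens < 3]
ticket_id=9: ✗
ticket_id=10: ✓ → 9
ticket_id=11: ✗
ticket_id=12: ✗
ticket_id=13: ✓ → 40
ticket_id=14: ✓ → 83
ticket_id=15: ✓ → 6
ticket_id=16: ✓ → 60
ticket_id=17: ✗
ticket_id=18: ✗
ticket_id=19: ✗
ticket_id=20: ✗
high_sum = 9 + 40 + 83 + 6 + 60 = 198
—
[low_sum: severity <> 'low' AND age_days BETWEEN 29 AND 52]
ticket_id=9: ✗
ticket_id=10: ✗
ticket_id=11: ✗
ticket_id=12: ✗
ticket_id=13: ✗
ticket_id=14: ✗
ticket_id=15: ✓ → 6
ticket_id=16: ✓ → 60
ticket_id=17: ✗
ticket_id=18: ✗
ticket_id=19: ✗
ticket_id=20: ✗
low_sum = 6 + 60 = 66
—
[high_sum2: severity IN ('high', 'low')]
ticket_id=9: ✗
ticket_id=10: ✗
ticket_id=11: ✓ → 35
ticket_id=12: ✓ → 78
ticket_id=13: ✗
ticket_id=14: ✓ → 83
ticket_id=15: ✓ → 6
ticket_id=16: ✗
ticket_id=17: ✓ → 16
ticket_id=18: ✓ → 62
ticket_id=19: ✗
ticket_id=20: ✗
high_sum2 = 35 + 78 + 83 + 6 + 16 + 62 = 280

high_sum=198, low_sum=66, high_sum2=280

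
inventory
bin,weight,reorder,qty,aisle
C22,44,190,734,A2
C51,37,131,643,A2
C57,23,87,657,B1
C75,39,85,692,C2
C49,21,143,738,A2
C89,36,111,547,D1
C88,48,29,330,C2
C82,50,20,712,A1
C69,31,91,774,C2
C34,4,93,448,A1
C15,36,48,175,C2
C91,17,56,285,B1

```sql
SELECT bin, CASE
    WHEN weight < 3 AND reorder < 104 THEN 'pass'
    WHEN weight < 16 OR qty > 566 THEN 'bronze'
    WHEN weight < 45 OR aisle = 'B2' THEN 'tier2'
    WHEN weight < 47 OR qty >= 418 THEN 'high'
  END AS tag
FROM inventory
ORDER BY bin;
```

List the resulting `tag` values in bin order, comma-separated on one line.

tier2, bronze, bronze, bronze, bronze, bronze, bronze, bronze, bronze, NULL, tier2, tier2

bin=C15: weight < 45 OR aisle = 'B2' → tier2
bin=C22: weight < 16 OR qty > 566 → bronze
bin=C34: weight < 16 OR qty > 566 → bronze
bin=C49: weight < 16 OR qty > 566 → bronze
bin=C51: weight < 16 OR qty > 566 → bronze
bin=C57: weight < 16 OR qty > 566 → bronze
bin=C69: weight < 16 OR qty > 566 → bronze
bin=C75: weight < 16 OR qty > 566 → bronze
bin=C82: weight < 16 OR qty > 566 → bronze
bin=C88: (no match → NULL) → NULL
bin=C89: weight < 45 OR aisle = 'B2' → tier2
bin=C91: weight < 45 OR aisle = 'B2' → tier2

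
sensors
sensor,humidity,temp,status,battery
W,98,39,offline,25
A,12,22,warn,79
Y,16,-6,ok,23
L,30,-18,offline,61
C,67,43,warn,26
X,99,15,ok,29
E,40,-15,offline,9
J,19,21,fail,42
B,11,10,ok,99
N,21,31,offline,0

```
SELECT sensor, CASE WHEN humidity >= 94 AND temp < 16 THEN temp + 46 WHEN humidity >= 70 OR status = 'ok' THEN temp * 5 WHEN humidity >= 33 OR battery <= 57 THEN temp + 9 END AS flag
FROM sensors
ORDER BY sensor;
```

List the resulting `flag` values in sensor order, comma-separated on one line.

NULL, 50, 52, -6, 30, NULL, 40, 195, 61, -30

sensor=A: (no match → NULL) → NULL
sensor=B: humidity >= 70 OR status = 'ok' → 50
sensor=C: humidity >= 33 OR battery <= 57 → 52
sensor=E: humidity >= 33 OR battery <= 57 → -6
sensor=J: humidity >= 33 OR battery <= 57 → 30
sensor=L: (no match → NULL) → NULL
sensor=N: humidity >= 33 OR battery <= 57 → 40
sensor=W: humidity >= 70 OR status = 'ok' → 195
sensor=X: humidity >= 94 AND temp < 16 → 61
sensor=Y: humidity >= 70 OR status = 'ok' → -30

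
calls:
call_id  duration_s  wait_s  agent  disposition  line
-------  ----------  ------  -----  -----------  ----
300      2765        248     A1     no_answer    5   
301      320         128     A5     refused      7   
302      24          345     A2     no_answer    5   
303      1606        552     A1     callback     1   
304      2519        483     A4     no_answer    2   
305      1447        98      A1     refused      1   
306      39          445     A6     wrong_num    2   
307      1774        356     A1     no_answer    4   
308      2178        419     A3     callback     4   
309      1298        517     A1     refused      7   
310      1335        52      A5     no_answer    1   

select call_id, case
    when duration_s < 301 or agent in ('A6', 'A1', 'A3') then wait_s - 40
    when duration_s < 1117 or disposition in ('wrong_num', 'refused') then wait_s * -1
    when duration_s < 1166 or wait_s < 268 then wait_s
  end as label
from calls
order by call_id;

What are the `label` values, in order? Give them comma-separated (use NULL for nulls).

call_id=300: duration_s < 301 or agent in ('A6', 'A1', 'A3') → 208
call_id=301: duration_s < 1117 or disposition in ('wrong_num', 'refused') → -128
call_id=302: duration_s < 301 or agent in ('A6', 'A1', 'A3') → 305
call_id=303: duration_s < 301 or agent in ('A6', 'A1', 'A3') → 512
call_id=304: (no match → NULL) → NULL
call_id=305: duration_s < 301 or agent in ('A6', 'A1', 'A3') → 58
call_id=306: duration_s < 301 or agent in ('A6', 'A1', 'A3') → 405
call_id=307: duration_s < 301 or agent in ('A6', 'A1', 'A3') → 316
call_id=308: duration_s < 301 or agent in ('A6', 'A1', 'A3') → 379
call_id=309: duration_s < 301 or agent in ('A6', 'A1', 'A3') → 477
call_id=310: duration_s < 1166 or wait_s < 268 → 52

208, -128, 305, 512, NULL, 58, 405, 316, 379, 477, 52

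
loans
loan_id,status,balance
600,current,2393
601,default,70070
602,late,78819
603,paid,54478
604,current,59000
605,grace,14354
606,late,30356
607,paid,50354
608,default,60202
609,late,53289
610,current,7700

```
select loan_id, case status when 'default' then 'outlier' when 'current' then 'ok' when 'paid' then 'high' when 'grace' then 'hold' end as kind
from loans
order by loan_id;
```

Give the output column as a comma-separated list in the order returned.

ok, outlier, NULL, high, ok, hold, NULL, high, outlier, NULL, ok

loan_id=600: status='current' → ok
loan_id=601: status='default' → outlier
loan_id=602: (no match → NULL) → NULL
loan_id=603: status='paid' → high
loan_id=604: status='current' → ok
loan_id=605: status='grace' → hold
loan_id=606: (no match → NULL) → NULL
loan_id=607: status='paid' → high
loan_id=608: status='default' → outlier
loan_id=609: (no match → NULL) → NULL
loan_id=610: status='current' → ok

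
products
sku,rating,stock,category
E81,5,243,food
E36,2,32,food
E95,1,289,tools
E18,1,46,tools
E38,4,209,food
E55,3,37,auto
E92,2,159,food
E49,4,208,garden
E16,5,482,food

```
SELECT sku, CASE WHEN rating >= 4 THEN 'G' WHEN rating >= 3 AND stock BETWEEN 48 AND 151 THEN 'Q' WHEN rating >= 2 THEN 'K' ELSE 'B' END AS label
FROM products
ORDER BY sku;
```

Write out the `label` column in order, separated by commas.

sku=E16: rating >= 4 → G
sku=E18: ELSE → B
sku=E36: rating >= 2 → K
sku=E38: rating >= 4 → G
sku=E49: rating >= 4 → G
sku=E55: rating >= 2 → K
sku=E81: rating >= 4 → G
sku=E92: rating >= 2 → K
sku=E95: ELSE → B

G, B, K, G, G, K, G, K, B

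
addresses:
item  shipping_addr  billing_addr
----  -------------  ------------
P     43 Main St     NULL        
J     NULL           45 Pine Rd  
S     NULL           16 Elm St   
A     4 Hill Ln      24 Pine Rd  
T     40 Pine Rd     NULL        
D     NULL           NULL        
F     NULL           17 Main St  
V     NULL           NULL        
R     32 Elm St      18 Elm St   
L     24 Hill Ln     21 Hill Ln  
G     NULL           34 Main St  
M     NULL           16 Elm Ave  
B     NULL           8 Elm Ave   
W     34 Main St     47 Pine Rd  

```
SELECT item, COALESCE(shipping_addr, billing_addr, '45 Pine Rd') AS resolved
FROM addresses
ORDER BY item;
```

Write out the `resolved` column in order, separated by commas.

4 Hill Ln, 8 Elm Ave, 45 Pine Rd, 17 Main St, 34 Main St, 45 Pine Rd, 24 Hill Ln, 16 Elm Ave, 43 Main St, 32 Elm St, 16 Elm St, 40 Pine Rd, 45 Pine Rd, 34 Main St

item=A: shipping_addr=4 Hill Ln → 4 Hill Ln
item=B: shipping_addr=NULL, billing_addr=8 Elm Ave → 8 Elm Ave
item=D: shipping_addr=NULL, billing_addr=NULL, → literal 45 Pine Rd → 45 Pine Rd
item=F: shipping_addr=NULL, billing_addr=17 Main St → 17 Main St
item=G: shipping_addr=NULL, billing_addr=34 Main St → 34 Main St
item=J: shipping_addr=NULL, billing_addr=45 Pine Rd → 45 Pine Rd
item=L: shipping_addr=24 Hill Ln → 24 Hill Ln
item=M: shipping_addr=NULL, billing_addr=16 Elm Ave → 16 Elm Ave
item=P: shipping_addr=43 Main St → 43 Main St
item=R: shipping_addr=32 Elm St → 32 Elm St
item=S: shipping_addr=NULL, billing_addr=16 Elm St → 16 Elm St
item=T: shipping_addr=40 Pine Rd → 40 Pine Rd
item=V: shipping_addr=NULL, billing_addr=NULL, → literal 45 Pine Rd → 45 Pine Rd
item=W: shipping_addr=34 Main St → 34 Main St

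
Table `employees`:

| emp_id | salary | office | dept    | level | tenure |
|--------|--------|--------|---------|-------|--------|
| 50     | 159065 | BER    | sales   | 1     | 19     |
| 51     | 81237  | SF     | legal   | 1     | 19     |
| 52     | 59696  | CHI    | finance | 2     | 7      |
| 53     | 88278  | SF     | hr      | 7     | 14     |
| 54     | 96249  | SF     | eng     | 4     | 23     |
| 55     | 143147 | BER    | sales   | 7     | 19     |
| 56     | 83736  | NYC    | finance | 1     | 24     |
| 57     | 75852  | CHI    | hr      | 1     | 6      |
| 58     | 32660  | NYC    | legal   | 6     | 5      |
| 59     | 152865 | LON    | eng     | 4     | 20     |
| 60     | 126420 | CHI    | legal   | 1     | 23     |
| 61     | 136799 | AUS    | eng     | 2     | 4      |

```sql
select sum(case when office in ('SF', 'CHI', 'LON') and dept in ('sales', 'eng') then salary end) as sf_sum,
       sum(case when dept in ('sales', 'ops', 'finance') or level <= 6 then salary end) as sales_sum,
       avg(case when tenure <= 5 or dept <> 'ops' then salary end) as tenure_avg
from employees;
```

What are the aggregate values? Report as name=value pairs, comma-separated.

sf_sum=249114, sales_sum=1147726, tenure_avg=103000.3333333333

[sf_sum: office in ('SF', 'CHI', 'LON') and dept in ('sales', 'eng')]
emp_id=50: ✗
emp_id=51: ✗
emp_id=52: ✗
emp_id=53: ✗
emp_id=54: ✓ → 96249
emp_id=55: ✗
emp_id=56: ✗
emp_id=57: ✗
emp_id=58: ✗
emp_id=59: ✓ → 152865
emp_id=60: ✗
emp_id=61: ✗
sf_sum = 96249 + 152865 = 249114
—
[sales_sum: dept in ('sales', 'ops', 'finance') or level <= 6]
emp_id=50: ✓ → 159065
emp_id=51: ✓ → 81237
emp_id=52: ✓ → 59696
emp_id=53: ✗
emp_id=54: ✓ → 96249
emp_id=55: ✓ → 143147
emp_id=56: ✓ → 83736
emp_id=57: ✓ → 75852
emp_id=58: ✓ → 32660
emp_id=59: ✓ → 152865
emp_id=60: ✓ → 126420
emp_id=61: ✓ → 136799
sales_sum = 159065 + 81237 + 59696 + 96249 + 143147 + 83736 + 75852 + 32660 + 152865 + 126420 + 136799 = 1147726
—
[tenure_avg: tenure <= 5 or dept <> 'ops']
emp_id=50: ✓ → 159065
emp_id=51: ✓ → 81237
emp_id=52: ✓ → 59696
emp_id=53: ✓ → 88278
emp_id=54: ✓ → 96249
emp_id=55: ✓ → 143147
emp_id=56: ✓ → 83736
emp_id=57: ✓ → 75852
emp_id=58: ✓ → 32660
emp_id=59: ✓ → 152865
emp_id=60: ✓ → 126420
emp_id=61: ✓ → 136799
tenure_avg = (159065 + 81237 + 59696 + 88278 + 96249 + 143147 + 83736 + 75852 + 32660 + 152865 + 126420 + 136799) / 12 = 103000.3333333333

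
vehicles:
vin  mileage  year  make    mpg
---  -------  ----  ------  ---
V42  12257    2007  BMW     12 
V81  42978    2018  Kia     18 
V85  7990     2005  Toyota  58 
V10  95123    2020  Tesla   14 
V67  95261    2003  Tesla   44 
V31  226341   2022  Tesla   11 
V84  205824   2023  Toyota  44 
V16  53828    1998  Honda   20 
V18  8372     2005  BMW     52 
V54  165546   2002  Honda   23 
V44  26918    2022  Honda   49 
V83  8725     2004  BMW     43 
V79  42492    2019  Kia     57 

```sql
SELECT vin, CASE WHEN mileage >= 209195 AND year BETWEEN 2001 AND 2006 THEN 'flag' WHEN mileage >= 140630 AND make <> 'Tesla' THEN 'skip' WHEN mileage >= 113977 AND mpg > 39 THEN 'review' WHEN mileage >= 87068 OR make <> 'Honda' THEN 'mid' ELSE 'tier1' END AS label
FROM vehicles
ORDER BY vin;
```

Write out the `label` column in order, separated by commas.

vin=V10: mileage >= 87068 OR make <> 'Honda' → mid
vin=V16: ELSE → tier1
vin=V18: mileage >= 87068 OR make <> 'Honda' → mid
vin=V31: mileage >= 87068 OR make <> 'Honda' → mid
vin=V42: mileage >= 87068 OR make <> 'Honda' → mid
vin=V44: ELSE → tier1
vin=V54: mileage >= 140630 AND make <> 'Tesla' → skip
vin=V67: mileage >= 87068 OR make <> 'Honda' → mid
vin=V79: mileage >= 87068 OR make <> 'Honda' → mid
vin=V81: mileage >= 87068 OR make <> 'Honda' → mid
vin=V83: mileage >= 87068 OR make <> 'Honda' → mid
vin=V84: mileage >= 140630 AND make <> 'Tesla' → skip
vin=V85: mileage >= 87068 OR make <> 'Honda' → mid

mid, tier1, mid, mid, mid, tier1, skip, mid, mid, mid, mid, skip, mid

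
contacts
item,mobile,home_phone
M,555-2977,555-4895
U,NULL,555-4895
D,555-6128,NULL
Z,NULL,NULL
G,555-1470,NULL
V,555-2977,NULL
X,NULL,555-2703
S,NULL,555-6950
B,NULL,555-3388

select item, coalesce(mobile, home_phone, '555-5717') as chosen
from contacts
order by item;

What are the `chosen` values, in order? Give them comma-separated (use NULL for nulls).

item=B: mobile=NULL, home_phone=555-3388 → 555-3388
item=D: mobile=555-6128 → 555-6128
item=G: mobile=555-1470 → 555-1470
item=M: mobile=555-2977 → 555-2977
item=S: mobile=NULL, home_phone=555-6950 → 555-6950
item=U: mobile=NULL, home_phone=555-4895 → 555-4895
item=V: mobile=555-2977 → 555-2977
item=X: mobile=NULL, home_phone=555-2703 → 555-2703
item=Z: mobile=NULL, home_phone=NULL, → literal 555-5717 → 555-5717

555-3388, 555-6128, 555-1470, 555-2977, 555-6950, 555-4895, 555-2977, 555-2703, 555-5717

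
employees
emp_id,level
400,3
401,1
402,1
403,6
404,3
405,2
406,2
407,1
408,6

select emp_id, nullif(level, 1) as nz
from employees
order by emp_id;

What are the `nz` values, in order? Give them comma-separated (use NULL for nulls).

3, NULL, NULL, 6, 3, 2, 2, NULL, 6

emp_id=400: level=3 vs 1: differ → 3
emp_id=401: level=1 vs 1: equal → NULL
emp_id=402: level=1 vs 1: equal → NULL
emp_id=403: level=6 vs 1: differ → 6
emp_id=404: level=3 vs 1: differ → 3
emp_id=405: level=2 vs 1: differ → 2
emp_id=406: level=2 vs 1: differ → 2
emp_id=407: level=1 vs 1: equal → NULL
emp_id=408: level=6 vs 1: differ → 6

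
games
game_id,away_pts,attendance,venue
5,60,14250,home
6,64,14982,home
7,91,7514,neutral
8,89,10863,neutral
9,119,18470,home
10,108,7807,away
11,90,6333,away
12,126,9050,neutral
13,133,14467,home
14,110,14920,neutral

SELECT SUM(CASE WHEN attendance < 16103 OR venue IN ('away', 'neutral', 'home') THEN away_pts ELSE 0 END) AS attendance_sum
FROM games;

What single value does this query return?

game_id=5: ✓ → 60
game_id=6: ✓ → 64
game_id=7: ✓ → 91
game_id=8: ✓ → 89
game_id=9: ✓ → 119
game_id=10: ✓ → 108
game_id=11: ✓ → 90
game_id=12: ✓ → 126
game_id=13: ✓ → 133
game_id=14: ✓ → 110
attendance_sum = 60 + 64 + 91 + 89 + 119 + 108 + 90 + 126 + 133 + 110 = 990

990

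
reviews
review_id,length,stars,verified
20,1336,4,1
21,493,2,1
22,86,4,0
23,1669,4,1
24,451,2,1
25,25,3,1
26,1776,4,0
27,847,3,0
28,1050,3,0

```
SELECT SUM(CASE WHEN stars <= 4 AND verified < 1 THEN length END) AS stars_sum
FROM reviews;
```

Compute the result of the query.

3759

review_id=20: ✗
review_id=21: ✗
review_id=22: ✓ → 86
review_id=23: ✗
review_id=24: ✗
review_id=25: ✗
review_id=26: ✓ → 1776
review_id=27: ✓ → 847
review_id=28: ✓ → 1050
stars_sum = 86 + 1776 + 847 + 1050 = 3759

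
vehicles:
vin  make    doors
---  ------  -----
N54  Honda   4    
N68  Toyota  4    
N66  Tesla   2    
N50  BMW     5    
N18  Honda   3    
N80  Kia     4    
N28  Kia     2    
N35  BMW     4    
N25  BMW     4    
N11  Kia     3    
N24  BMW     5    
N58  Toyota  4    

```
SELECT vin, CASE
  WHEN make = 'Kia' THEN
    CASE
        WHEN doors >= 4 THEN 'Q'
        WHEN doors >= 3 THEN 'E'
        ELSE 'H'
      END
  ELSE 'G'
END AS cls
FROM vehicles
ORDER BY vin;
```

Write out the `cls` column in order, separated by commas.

E, G, G, G, H, G, G, G, G, G, G, Q

vin=N11: make='Kia' → inner[doors >= 3] → E
vin=N18: make='Honda' → outer ELSE → G
vin=N24: make='BMW' → outer ELSE → G
vin=N25: make='BMW' → outer ELSE → G
vin=N28: make='Kia' → inner[ELSE] → H
vin=N35: make='BMW' → outer ELSE → G
vin=N50: make='BMW' → outer ELSE → G
vin=N54: make='Honda' → outer ELSE → G
vin=N58: make='Toyota' → outer ELSE → G
vin=N66: make='Tesla' → outer ELSE → G
vin=N68: make='Toyota' → outer ELSE → G
vin=N80: make='Kia' → inner[doors >= 4] → Q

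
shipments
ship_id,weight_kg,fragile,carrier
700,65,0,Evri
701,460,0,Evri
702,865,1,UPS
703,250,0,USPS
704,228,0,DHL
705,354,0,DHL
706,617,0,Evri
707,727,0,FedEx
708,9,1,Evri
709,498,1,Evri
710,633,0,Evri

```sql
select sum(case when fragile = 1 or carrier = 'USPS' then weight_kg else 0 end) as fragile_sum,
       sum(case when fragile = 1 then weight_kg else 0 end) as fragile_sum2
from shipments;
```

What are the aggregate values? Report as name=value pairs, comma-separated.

fragile_sum=1622, fragile_sum2=1372

[fragile_sum: fragile = 1 or carrier = 'USPS']
ship_id=700: ✗
ship_id=701: ✗
ship_id=702: ✓ → 865
ship_id=703: ✓ → 250
ship_id=704: ✗
ship_id=705: ✗
ship_id=706: ✗
ship_id=707: ✗
ship_id=708: ✓ → 9
ship_id=709: ✓ → 498
ship_id=710: ✗
fragile_sum = 865 + 250 + 9 + 498 = 1622
—
[fragile_sum2: fragile = 1]
ship_id=700: ✗
ship_id=701: ✗
ship_id=702: ✓ → 865
ship_id=703: ✗
ship_id=704: ✗
ship_id=705: ✗
ship_id=706: ✗
ship_id=707: ✗
ship_id=708: ✓ → 9
ship_id=709: ✓ → 498
ship_id=710: ✗
fragile_sum2 = 865 + 9 + 498 = 1372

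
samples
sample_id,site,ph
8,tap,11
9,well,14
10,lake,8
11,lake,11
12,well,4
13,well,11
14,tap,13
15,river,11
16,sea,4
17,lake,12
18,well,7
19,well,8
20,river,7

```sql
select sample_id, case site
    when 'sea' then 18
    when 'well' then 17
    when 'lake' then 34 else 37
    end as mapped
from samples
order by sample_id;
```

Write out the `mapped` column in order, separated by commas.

37, 17, 34, 34, 17, 17, 37, 37, 18, 34, 17, 17, 37

sample_id=8: ELSE → 37
sample_id=9: site='well' → 17
sample_id=10: site='lake' → 34
sample_id=11: site='lake' → 34
sample_id=12: site='well' → 17
sample_id=13: site='well' → 17
sample_id=14: ELSE → 37
sample_id=15: ELSE → 37
sample_id=16: site='sea' → 18
sample_id=17: site='lake' → 34
sample_id=18: site='well' → 17
sample_id=19: site='well' → 17
sample_id=20: ELSE → 37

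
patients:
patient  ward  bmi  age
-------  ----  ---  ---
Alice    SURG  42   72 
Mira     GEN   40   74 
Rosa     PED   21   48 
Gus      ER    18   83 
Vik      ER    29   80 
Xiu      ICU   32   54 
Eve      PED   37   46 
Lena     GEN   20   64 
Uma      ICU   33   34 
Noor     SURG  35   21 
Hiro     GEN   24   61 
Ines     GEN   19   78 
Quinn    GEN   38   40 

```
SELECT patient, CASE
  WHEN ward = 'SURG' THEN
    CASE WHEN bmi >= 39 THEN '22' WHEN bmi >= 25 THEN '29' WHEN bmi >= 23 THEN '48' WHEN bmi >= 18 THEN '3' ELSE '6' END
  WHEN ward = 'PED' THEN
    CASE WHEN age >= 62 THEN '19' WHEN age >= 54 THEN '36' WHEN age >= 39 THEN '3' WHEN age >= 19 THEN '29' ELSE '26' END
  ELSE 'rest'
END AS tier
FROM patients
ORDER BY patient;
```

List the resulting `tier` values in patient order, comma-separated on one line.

22, 3, rest, rest, rest, rest, rest, 29, rest, 3, rest, rest, rest

patient=Alice: ward='SURG' → inner[bmi >= 39] → 22
patient=Eve: ward='PED' → inner[age >= 39] → 3
patient=Gus: ward='ER' → outer ELSE → rest
patient=Hiro: ward='GEN' → outer ELSE → rest
patient=Ines: ward='GEN' → outer ELSE → rest
patient=Lena: ward='GEN' → outer ELSE → rest
patient=Mira: ward='GEN' → outer ELSE → rest
patient=Noor: ward='SURG' → inner[bmi >= 25] → 29
patient=Quinn: ward='GEN' → outer ELSE → rest
patient=Rosa: ward='PED' → inner[age >= 39] → 3
patient=Uma: ward='ICU' → outer ELSE → rest
patient=Vik: ward='ER' → outer ELSE → rest
patient=Xiu: ward='ICU' → outer ELSE → rest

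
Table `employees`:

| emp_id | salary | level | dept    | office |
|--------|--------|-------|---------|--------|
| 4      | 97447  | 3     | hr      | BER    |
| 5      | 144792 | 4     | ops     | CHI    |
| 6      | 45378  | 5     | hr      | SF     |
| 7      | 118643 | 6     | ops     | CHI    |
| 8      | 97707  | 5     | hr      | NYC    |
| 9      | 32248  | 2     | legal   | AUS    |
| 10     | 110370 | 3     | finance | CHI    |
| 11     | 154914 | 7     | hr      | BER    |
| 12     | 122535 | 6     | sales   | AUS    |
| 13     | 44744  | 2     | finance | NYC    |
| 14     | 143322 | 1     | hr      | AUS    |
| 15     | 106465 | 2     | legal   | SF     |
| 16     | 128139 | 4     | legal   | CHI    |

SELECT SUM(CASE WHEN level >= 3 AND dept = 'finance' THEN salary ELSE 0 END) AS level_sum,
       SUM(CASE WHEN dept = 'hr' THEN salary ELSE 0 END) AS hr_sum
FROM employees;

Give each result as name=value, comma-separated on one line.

[level_sum: level >= 3 AND dept = 'finance']
emp_id=4: ✗
emp_id=5: ✗
emp_id=6: ✗
emp_id=7: ✗
emp_id=8: ✗
emp_id=9: ✗
emp_id=10: ✓ → 110370
emp_id=11: ✗
emp_id=12: ✗
emp_id=13: ✗
emp_id=14: ✗
emp_id=15: ✗
emp_id=16: ✗
level_sum = 110370
—
[hr_sum: dept = 'hr']
emp_id=4: ✓ → 97447
emp_id=5: ✗
emp_id=6: ✓ → 45378
emp_id=7: ✗
emp_id=8: ✓ → 97707
emp_id=9: ✗
emp_id=10: ✗
emp_id=11: ✓ → 154914
emp_id=12: ✗
emp_id=13: ✗
emp_id=14: ✓ → 143322
emp_id=15: ✗
emp_id=16: ✗
hr_sum = 97447 + 45378 + 97707 + 154914 + 143322 = 538768

level_sum=110370, hr_sum=538768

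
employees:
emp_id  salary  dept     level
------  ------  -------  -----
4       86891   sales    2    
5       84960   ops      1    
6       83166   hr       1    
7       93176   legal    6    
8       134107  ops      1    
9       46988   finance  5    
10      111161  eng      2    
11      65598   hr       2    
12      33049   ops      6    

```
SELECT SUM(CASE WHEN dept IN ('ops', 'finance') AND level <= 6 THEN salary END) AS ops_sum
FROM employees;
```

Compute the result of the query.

299104

emp_id=4: ✗
emp_id=5: ✓ → 84960
emp_id=6: ✗
emp_id=7: ✗
emp_id=8: ✓ → 134107
emp_id=9: ✓ → 46988
emp_id=10: ✗
emp_id=11: ✗
emp_id=12: ✓ → 33049
ops_sum = 84960 + 134107 + 46988 + 33049 = 299104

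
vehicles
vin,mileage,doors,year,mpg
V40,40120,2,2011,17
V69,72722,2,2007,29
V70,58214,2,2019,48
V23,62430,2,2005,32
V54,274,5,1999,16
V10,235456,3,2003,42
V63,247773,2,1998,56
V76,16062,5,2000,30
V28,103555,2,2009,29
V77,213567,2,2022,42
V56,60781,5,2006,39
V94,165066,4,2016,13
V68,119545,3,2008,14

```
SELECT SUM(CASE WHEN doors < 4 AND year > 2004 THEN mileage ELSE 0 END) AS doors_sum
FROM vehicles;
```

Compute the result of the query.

vin=V40: ✓ → 40120
vin=V69: ✓ → 72722
vin=V70: ✓ → 58214
vin=V23: ✓ → 62430
vin=V54: ✗
vin=V10: ✗
vin=V63: ✗
vin=V76: ✗
vin=V28: ✓ → 103555
vin=V77: ✓ → 213567
vin=V56: ✗
vin=V94: ✗
vin=V68: ✓ → 119545
doors_sum = 40120 + 72722 + 58214 + 62430 + 103555 + 213567 + 119545 = 670153

670153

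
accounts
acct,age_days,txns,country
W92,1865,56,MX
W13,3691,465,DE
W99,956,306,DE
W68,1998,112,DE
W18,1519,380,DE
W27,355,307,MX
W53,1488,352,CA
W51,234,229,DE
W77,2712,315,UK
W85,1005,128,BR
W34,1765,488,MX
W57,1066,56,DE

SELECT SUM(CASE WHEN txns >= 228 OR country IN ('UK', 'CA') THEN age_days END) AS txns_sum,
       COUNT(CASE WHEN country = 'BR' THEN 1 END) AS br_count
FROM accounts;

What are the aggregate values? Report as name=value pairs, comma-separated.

txns_sum=12720, br_count=1

[txns_sum: txns >= 228 OR country IN ('UK', 'CA')]
acct=W92: ✗
acct=W13: ✓ → 3691
acct=W99: ✓ → 956
acct=W68: ✗
acct=W18: ✓ → 1519
acct=W27: ✓ → 355
acct=W53: ✓ → 1488
acct=W51: ✓ → 234
acct=W77: ✓ → 2712
acct=W85: ✗
acct=W34: ✓ → 1765
acct=W57: ✗
txns_sum = 3691 + 956 + 1519 + 355 + 1488 + 234 + 2712 + 1765 = 12720
—
[br_count: country = 'BR']
acct=W92: ✗
acct=W13: ✗
acct=W99: ✗
acct=W68: ✗
acct=W18: ✗
acct=W27: ✗
acct=W53: ✗
acct=W51: ✗
acct=W77: ✗
acct=W85: ✓ → 1
acct=W34: ✗
acct=W57: ✗
br_count = COUNT(1) = 1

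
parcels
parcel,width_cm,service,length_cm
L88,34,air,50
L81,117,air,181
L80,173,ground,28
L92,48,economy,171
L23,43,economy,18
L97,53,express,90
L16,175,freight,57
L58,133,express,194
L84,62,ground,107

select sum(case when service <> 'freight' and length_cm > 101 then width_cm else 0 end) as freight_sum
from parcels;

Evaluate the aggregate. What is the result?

360

parcel=L88: ✗
parcel=L81: ✓ → 117
parcel=L80: ✗
parcel=L92: ✓ → 48
parcel=L23: ✗
parcel=L97: ✗
parcel=L16: ✗
parcel=L58: ✓ → 133
parcel=L84: ✓ → 62
freight_sum = 117 + 48 + 133 + 62 = 360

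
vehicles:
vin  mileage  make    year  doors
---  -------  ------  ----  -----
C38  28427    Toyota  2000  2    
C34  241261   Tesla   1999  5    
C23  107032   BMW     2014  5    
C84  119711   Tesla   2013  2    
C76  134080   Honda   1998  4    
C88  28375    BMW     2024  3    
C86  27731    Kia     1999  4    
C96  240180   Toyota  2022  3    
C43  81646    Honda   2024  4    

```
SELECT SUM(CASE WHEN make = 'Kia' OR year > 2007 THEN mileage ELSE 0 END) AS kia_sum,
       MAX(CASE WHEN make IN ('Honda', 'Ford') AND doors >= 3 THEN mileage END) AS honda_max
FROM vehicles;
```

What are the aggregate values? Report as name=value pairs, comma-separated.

[kia_sum: make = 'Kia' OR year > 2007]
vin=C38: ✗
vin=C34: ✗
vin=C23: ✓ → 107032
vin=C84: ✓ → 119711
vin=C76: ✗
vin=C88: ✓ → 28375
vin=C86: ✓ → 27731
vin=C96: ✓ → 240180
vin=C43: ✓ → 81646
kia_sum = 107032 + 119711 + 28375 + 27731 + 240180 + 81646 = 604675
—
[honda_max: make IN ('Honda', 'Ford') AND doors >= 3]
vin=C38: ✗
vin=C34: ✗
vin=C23: ✗
vin=C84: ✗
vin=C76: ✓ → 134080
vin=C88: ✗
vin=C86: ✗
vin=C96: ✗
vin=C43: ✓ → 81646
honda_max = MAX(134080, 81646) = 134080

kia_sum=604675, honda_max=134080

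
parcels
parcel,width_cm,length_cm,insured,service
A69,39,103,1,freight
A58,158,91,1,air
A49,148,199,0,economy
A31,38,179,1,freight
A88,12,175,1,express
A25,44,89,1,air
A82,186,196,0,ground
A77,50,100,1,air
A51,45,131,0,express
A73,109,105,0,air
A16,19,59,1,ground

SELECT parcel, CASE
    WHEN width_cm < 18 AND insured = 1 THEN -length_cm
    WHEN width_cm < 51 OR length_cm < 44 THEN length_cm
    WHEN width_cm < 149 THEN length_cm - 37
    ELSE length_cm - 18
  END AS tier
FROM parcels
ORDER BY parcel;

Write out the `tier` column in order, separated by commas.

59, 89, 179, 162, 131, 73, 103, 68, 100, 178, -175

parcel=A16: width_cm < 51 OR length_cm < 44 → 59
parcel=A25: width_cm < 51 OR length_cm < 44 → 89
parcel=A31: width_cm < 51 OR length_cm < 44 → 179
parcel=A49: width_cm < 149 → 162
parcel=A51: width_cm < 51 OR length_cm < 44 → 131
parcel=A58: ELSE → 73
parcel=A69: width_cm < 51 OR length_cm < 44 → 103
parcel=A73: width_cm < 149 → 68
parcel=A77: width_cm < 51 OR length_cm < 44 → 100
parcel=A82: ELSE → 178
parcel=A88: width_cm < 18 AND insured = 1 → -175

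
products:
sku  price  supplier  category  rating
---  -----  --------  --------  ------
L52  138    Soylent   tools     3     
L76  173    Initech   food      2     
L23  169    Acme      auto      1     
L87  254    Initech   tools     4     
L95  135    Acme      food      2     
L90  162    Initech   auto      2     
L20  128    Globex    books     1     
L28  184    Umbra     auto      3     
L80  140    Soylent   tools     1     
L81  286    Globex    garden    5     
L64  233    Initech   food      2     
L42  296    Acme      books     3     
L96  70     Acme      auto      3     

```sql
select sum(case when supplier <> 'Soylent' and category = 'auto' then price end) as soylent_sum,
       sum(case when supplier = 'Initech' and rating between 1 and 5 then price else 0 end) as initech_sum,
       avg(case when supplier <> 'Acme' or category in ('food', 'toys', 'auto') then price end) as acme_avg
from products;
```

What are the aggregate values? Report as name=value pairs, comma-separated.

[soylent_sum: supplier <> 'Soylent' and category = 'auto']
sku=L52: ✗
sku=L76: ✗
sku=L23: ✓ → 169
sku=L87: ✗
sku=L95: ✗
sku=L90: ✓ → 162
sku=L20: ✗
sku=L28: ✓ → 184
sku=L80: ✗
sku=L81: ✗
sku=L64: ✗
sku=L42: ✗
sku=L96: ✓ → 70
soylent_sum = 169 + 162 + 184 + 70 = 585
—
[initech_sum: supplier = 'Initech' and rating between 1 and 5]
sku=L52: ✗
sku=L76: ✓ → 173
sku=L23: ✗
sku=L87: ✓ → 254
sku=L95: ✗
sku=L90: ✓ → 162
sku=L20: ✗
sku=L28: ✗
sku=L80: ✗
sku=L81: ✗
sku=L64: ✓ → 233
sku=L42: ✗
sku=L96: ✗
initech_sum = 173 + 254 + 162 + 233 = 822
—
[acme_avg: supplier <> 'Acme' or category in ('food', 'toys', 'auto')]
sku=L52: ✓ → 138
sku=L76: ✓ → 173
sku=L23: ✓ → 169
sku=L87: ✓ → 254
sku=L95: ✓ → 135
sku=L90: ✓ → 162
sku=L20: ✓ → 128
sku=L28: ✓ → 184
sku=L80: ✓ → 140
sku=L81: ✓ → 286
sku=L64: ✓ → 233
sku=L42: ✗
sku=L96: ✓ → 70
acme_avg = (138 + 173 + 169 + 254 + 135 + 162 + 128 + 184 + 140 + 286 + 233 + 70) / 12 = 172.6666666667

soylent_sum=585, initech_sum=822, acme_avg=172.6666666667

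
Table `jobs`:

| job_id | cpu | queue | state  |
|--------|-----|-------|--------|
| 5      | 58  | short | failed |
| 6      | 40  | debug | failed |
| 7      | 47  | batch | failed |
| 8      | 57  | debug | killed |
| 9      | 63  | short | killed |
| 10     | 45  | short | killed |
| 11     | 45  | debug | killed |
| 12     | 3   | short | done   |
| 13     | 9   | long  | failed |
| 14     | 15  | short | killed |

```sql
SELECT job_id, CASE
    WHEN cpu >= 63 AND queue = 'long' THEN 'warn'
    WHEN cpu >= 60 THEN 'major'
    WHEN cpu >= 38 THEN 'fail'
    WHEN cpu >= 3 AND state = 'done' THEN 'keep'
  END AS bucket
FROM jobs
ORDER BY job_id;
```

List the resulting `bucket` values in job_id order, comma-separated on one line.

job_id=5: cpu >= 38 → fail
job_id=6: cpu >= 38 → fail
job_id=7: cpu >= 38 → fail
job_id=8: cpu >= 38 → fail
job_id=9: cpu >= 60 → major
job_id=10: cpu >= 38 → fail
job_id=11: cpu >= 38 → fail
job_id=12: cpu >= 3 AND state = 'done' → keep
job_id=13: (no match → NULL) → NULL
job_id=14: (no match → NULL) → NULL

fail, fail, fail, fail, major, fail, fail, keep, NULL, NULL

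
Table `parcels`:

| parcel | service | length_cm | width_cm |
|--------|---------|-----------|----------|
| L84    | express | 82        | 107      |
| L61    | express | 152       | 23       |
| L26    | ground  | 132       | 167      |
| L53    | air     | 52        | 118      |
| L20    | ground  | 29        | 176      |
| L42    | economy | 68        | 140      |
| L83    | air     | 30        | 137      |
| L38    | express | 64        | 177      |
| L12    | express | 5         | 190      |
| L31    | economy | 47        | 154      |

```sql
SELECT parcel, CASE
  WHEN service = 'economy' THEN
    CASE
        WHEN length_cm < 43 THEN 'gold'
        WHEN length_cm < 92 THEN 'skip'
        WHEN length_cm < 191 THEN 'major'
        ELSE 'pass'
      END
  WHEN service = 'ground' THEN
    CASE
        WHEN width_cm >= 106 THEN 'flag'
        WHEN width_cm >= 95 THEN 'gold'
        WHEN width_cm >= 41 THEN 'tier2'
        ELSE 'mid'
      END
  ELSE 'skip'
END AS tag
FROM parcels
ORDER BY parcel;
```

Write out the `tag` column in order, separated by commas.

parcel=L12: service='express' → outer ELSE → skip
parcel=L20: service='ground' → inner[width_cm >= 106] → flag
parcel=L26: service='ground' → inner[width_cm >= 106] → flag
parcel=L31: service='economy' → inner[length_cm < 92] → skip
parcel=L38: service='express' → outer ELSE → skip
parcel=L42: service='economy' → inner[length_cm < 92] → skip
parcel=L53: service='air' → outer ELSE → skip
parcel=L61: service='express' → outer ELSE → skip
parcel=L83: service='air' → outer ELSE → skip
parcel=L84: service='express' → outer ELSE → skip

skip, flag, flag, skip, skip, skip, skip, skip, skip, skip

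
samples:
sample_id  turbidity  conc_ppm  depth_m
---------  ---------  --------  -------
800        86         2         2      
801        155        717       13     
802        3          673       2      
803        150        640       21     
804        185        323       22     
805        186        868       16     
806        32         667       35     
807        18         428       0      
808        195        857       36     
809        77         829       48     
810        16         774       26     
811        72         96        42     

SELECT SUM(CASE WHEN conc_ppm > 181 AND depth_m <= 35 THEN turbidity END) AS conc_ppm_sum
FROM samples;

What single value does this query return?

sample_id=800: ✗
sample_id=801: ✓ → 155
sample_id=802: ✓ → 3
sample_id=803: ✓ → 150
sample_id=804: ✓ → 185
sample_id=805: ✓ → 186
sample_id=806: ✓ → 32
sample_id=807: ✓ → 18
sample_id=808: ✗
sample_id=809: ✗
sample_id=810: ✓ → 16
sample_id=811: ✗
conc_ppm_sum = 155 + 3 + 150 + 185 + 186 + 32 + 18 + 16 = 745

745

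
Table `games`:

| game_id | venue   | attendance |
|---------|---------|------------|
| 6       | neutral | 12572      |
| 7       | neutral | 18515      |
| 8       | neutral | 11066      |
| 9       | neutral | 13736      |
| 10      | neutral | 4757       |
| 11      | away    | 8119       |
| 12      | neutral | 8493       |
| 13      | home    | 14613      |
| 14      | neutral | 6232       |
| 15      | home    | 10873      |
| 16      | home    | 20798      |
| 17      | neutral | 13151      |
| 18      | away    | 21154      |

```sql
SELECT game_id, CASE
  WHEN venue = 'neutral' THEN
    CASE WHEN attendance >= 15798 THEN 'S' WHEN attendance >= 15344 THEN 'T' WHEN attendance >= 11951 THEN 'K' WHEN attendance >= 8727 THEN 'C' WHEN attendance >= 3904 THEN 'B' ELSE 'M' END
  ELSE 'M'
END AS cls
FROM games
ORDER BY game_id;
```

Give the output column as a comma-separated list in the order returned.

K, S, C, K, B, M, B, M, B, M, M, K, M

game_id=6: venue='neutral' → inner[attendance >= 11951] → K
game_id=7: venue='neutral' → inner[attendance >= 15798] → S
game_id=8: venue='neutral' → inner[attendance >= 8727] → C
game_id=9: venue='neutral' → inner[attendance >= 11951] → K
game_id=10: venue='neutral' → inner[attendance >= 3904] → B
game_id=11: venue='away' → outer ELSE → M
game_id=12: venue='neutral' → inner[attendance >= 3904] → B
game_id=13: venue='home' → outer ELSE → M
game_id=14: venue='neutral' → inner[attendance >= 3904] → B
game_id=15: venue='home' → outer ELSE → M
game_id=16: venue='home' → outer ELSE → M
game_id=17: venue='neutral' → inner[attendance >= 11951] → K
game_id=18: venue='away' → outer ELSE → M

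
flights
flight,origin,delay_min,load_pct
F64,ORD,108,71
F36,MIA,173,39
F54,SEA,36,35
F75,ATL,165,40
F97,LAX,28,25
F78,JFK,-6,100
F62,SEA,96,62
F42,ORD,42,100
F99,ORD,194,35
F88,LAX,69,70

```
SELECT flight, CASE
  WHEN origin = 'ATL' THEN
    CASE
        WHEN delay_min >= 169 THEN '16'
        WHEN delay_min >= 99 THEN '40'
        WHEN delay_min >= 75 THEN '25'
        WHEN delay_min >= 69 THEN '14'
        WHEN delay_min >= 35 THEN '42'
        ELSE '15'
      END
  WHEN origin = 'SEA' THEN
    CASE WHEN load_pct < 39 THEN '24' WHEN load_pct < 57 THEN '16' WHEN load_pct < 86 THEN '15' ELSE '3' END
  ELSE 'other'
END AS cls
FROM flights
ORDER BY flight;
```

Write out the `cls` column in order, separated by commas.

flight=F36: origin='MIA' → outer ELSE → other
flight=F42: origin='ORD' → outer ELSE → other
flight=F54: origin='SEA' → inner[load_pct < 39] → 24
flight=F62: origin='SEA' → inner[load_pct < 86] → 15
flight=F64: origin='ORD' → outer ELSE → other
flight=F75: origin='ATL' → inner[delay_min >= 99] → 40
flight=F78: origin='JFK' → outer ELSE → other
flight=F88: origin='LAX' → outer ELSE → other
flight=F97: origin='LAX' → outer ELSE → other
flight=F99: origin='ORD' → outer ELSE → other

other, other, 24, 15, other, 40, other, other, other, other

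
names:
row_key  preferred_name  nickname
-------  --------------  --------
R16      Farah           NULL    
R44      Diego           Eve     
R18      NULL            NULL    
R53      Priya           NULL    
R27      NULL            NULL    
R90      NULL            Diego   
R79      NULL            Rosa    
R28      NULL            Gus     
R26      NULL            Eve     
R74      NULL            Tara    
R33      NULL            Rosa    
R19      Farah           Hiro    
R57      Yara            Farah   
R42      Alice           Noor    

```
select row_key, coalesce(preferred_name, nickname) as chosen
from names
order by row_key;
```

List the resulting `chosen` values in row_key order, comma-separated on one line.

Farah, NULL, Farah, Eve, NULL, Gus, Rosa, Alice, Diego, Priya, Yara, Tara, Rosa, Diego

row_key=R16: preferred_name=Farah → Farah
row_key=R18: preferred_name=NULL, nickname=NULL (all NULL) → NULL
row_key=R19: preferred_name=Farah → Farah
row_key=R26: preferred_name=NULL, nickname=Eve → Eve
row_key=R27: preferred_name=NULL, nickname=NULL (all NULL) → NULL
row_key=R28: preferred_name=NULL, nickname=Gus → Gus
row_key=R33: preferred_name=NULL, nickname=Rosa → Rosa
row_key=R42: preferred_name=Alice → Alice
row_key=R44: preferred_name=Diego → Diego
row_key=R53: preferred_name=Priya → Priya
row_key=R57: preferred_name=Yara → Yara
row_key=R74: preferred_name=NULL, nickname=Tara → Tara
row_key=R79: preferred_name=NULL, nickname=Rosa → Rosa
row_key=R90: preferred_name=NULL, nickname=Diego → Diego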